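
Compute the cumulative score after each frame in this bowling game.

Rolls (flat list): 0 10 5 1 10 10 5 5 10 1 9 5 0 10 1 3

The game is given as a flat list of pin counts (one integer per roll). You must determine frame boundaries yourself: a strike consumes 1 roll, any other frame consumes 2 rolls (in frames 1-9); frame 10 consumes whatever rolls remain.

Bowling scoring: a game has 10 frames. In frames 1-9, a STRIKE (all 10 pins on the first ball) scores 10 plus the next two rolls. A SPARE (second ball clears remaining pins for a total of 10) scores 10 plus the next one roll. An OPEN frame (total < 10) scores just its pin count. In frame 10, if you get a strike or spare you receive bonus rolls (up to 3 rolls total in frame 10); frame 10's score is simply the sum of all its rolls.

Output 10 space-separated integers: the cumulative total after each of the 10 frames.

Answer: 15 21 46 66 86 106 121 126 140 144

Derivation:
Frame 1: SPARE (0+10=10). 10 + next roll (5) = 15. Cumulative: 15
Frame 2: OPEN (5+1=6). Cumulative: 21
Frame 3: STRIKE. 10 + next two rolls (10+5) = 25. Cumulative: 46
Frame 4: STRIKE. 10 + next two rolls (5+5) = 20. Cumulative: 66
Frame 5: SPARE (5+5=10). 10 + next roll (10) = 20. Cumulative: 86
Frame 6: STRIKE. 10 + next two rolls (1+9) = 20. Cumulative: 106
Frame 7: SPARE (1+9=10). 10 + next roll (5) = 15. Cumulative: 121
Frame 8: OPEN (5+0=5). Cumulative: 126
Frame 9: STRIKE. 10 + next two rolls (1+3) = 14. Cumulative: 140
Frame 10: OPEN. Sum of all frame-10 rolls (1+3) = 4. Cumulative: 144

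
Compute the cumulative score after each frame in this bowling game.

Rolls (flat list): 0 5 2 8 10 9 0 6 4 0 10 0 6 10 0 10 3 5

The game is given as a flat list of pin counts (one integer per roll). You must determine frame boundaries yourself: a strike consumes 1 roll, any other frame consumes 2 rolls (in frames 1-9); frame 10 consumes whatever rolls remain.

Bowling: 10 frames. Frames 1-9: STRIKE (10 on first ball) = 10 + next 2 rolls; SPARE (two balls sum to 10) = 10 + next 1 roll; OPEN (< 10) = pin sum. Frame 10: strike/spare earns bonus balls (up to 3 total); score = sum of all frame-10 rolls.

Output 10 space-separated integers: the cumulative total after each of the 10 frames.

Answer: 5 25 44 53 63 73 79 99 112 120

Derivation:
Frame 1: OPEN (0+5=5). Cumulative: 5
Frame 2: SPARE (2+8=10). 10 + next roll (10) = 20. Cumulative: 25
Frame 3: STRIKE. 10 + next two rolls (9+0) = 19. Cumulative: 44
Frame 4: OPEN (9+0=9). Cumulative: 53
Frame 5: SPARE (6+4=10). 10 + next roll (0) = 10. Cumulative: 63
Frame 6: SPARE (0+10=10). 10 + next roll (0) = 10. Cumulative: 73
Frame 7: OPEN (0+6=6). Cumulative: 79
Frame 8: STRIKE. 10 + next two rolls (0+10) = 20. Cumulative: 99
Frame 9: SPARE (0+10=10). 10 + next roll (3) = 13. Cumulative: 112
Frame 10: OPEN. Sum of all frame-10 rolls (3+5) = 8. Cumulative: 120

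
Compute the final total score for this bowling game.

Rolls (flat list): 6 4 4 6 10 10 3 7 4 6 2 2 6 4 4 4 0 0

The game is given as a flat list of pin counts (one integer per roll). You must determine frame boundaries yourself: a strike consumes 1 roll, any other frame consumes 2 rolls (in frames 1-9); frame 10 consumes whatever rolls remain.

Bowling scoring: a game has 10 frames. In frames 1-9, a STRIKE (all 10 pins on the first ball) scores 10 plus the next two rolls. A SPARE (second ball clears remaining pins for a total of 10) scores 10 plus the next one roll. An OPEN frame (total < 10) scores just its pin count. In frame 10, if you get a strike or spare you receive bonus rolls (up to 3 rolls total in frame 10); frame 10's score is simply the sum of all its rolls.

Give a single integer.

Frame 1: SPARE (6+4=10). 10 + next roll (4) = 14. Cumulative: 14
Frame 2: SPARE (4+6=10). 10 + next roll (10) = 20. Cumulative: 34
Frame 3: STRIKE. 10 + next two rolls (10+3) = 23. Cumulative: 57
Frame 4: STRIKE. 10 + next two rolls (3+7) = 20. Cumulative: 77
Frame 5: SPARE (3+7=10). 10 + next roll (4) = 14. Cumulative: 91
Frame 6: SPARE (4+6=10). 10 + next roll (2) = 12. Cumulative: 103
Frame 7: OPEN (2+2=4). Cumulative: 107
Frame 8: SPARE (6+4=10). 10 + next roll (4) = 14. Cumulative: 121
Frame 9: OPEN (4+4=8). Cumulative: 129
Frame 10: OPEN. Sum of all frame-10 rolls (0+0) = 0. Cumulative: 129

Answer: 129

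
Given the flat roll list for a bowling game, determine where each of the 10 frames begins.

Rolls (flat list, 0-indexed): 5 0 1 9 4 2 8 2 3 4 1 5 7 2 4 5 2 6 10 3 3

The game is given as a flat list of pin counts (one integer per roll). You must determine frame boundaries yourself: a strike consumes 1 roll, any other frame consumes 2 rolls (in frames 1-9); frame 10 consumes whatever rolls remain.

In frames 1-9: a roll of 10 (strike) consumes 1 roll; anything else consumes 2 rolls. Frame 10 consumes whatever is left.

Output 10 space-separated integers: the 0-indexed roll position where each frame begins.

Answer: 0 2 4 6 8 10 12 14 16 18

Derivation:
Frame 1 starts at roll index 0: rolls=5,0 (sum=5), consumes 2 rolls
Frame 2 starts at roll index 2: rolls=1,9 (sum=10), consumes 2 rolls
Frame 3 starts at roll index 4: rolls=4,2 (sum=6), consumes 2 rolls
Frame 4 starts at roll index 6: rolls=8,2 (sum=10), consumes 2 rolls
Frame 5 starts at roll index 8: rolls=3,4 (sum=7), consumes 2 rolls
Frame 6 starts at roll index 10: rolls=1,5 (sum=6), consumes 2 rolls
Frame 7 starts at roll index 12: rolls=7,2 (sum=9), consumes 2 rolls
Frame 8 starts at roll index 14: rolls=4,5 (sum=9), consumes 2 rolls
Frame 9 starts at roll index 16: rolls=2,6 (sum=8), consumes 2 rolls
Frame 10 starts at roll index 18: 3 remaining rolls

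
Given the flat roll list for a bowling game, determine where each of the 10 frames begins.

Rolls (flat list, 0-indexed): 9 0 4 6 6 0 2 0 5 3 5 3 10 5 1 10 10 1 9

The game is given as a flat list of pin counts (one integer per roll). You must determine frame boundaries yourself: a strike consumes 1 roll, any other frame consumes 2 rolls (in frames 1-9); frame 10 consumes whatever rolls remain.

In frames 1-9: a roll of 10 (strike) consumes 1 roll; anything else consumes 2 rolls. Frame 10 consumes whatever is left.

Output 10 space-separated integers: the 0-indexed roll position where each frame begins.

Frame 1 starts at roll index 0: rolls=9,0 (sum=9), consumes 2 rolls
Frame 2 starts at roll index 2: rolls=4,6 (sum=10), consumes 2 rolls
Frame 3 starts at roll index 4: rolls=6,0 (sum=6), consumes 2 rolls
Frame 4 starts at roll index 6: rolls=2,0 (sum=2), consumes 2 rolls
Frame 5 starts at roll index 8: rolls=5,3 (sum=8), consumes 2 rolls
Frame 6 starts at roll index 10: rolls=5,3 (sum=8), consumes 2 rolls
Frame 7 starts at roll index 12: roll=10 (strike), consumes 1 roll
Frame 8 starts at roll index 13: rolls=5,1 (sum=6), consumes 2 rolls
Frame 9 starts at roll index 15: roll=10 (strike), consumes 1 roll
Frame 10 starts at roll index 16: 3 remaining rolls

Answer: 0 2 4 6 8 10 12 13 15 16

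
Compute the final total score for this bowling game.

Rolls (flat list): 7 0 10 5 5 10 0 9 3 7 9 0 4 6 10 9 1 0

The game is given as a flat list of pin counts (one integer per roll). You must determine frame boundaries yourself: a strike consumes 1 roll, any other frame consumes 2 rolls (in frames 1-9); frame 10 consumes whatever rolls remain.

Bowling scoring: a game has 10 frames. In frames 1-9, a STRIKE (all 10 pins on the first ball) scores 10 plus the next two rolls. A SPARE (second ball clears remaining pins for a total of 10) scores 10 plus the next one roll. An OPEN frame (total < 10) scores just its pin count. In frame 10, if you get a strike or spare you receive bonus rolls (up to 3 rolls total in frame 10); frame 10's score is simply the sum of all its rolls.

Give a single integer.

Frame 1: OPEN (7+0=7). Cumulative: 7
Frame 2: STRIKE. 10 + next two rolls (5+5) = 20. Cumulative: 27
Frame 3: SPARE (5+5=10). 10 + next roll (10) = 20. Cumulative: 47
Frame 4: STRIKE. 10 + next two rolls (0+9) = 19. Cumulative: 66
Frame 5: OPEN (0+9=9). Cumulative: 75
Frame 6: SPARE (3+7=10). 10 + next roll (9) = 19. Cumulative: 94
Frame 7: OPEN (9+0=9). Cumulative: 103
Frame 8: SPARE (4+6=10). 10 + next roll (10) = 20. Cumulative: 123
Frame 9: STRIKE. 10 + next two rolls (9+1) = 20. Cumulative: 143
Frame 10: SPARE. Sum of all frame-10 rolls (9+1+0) = 10. Cumulative: 153

Answer: 153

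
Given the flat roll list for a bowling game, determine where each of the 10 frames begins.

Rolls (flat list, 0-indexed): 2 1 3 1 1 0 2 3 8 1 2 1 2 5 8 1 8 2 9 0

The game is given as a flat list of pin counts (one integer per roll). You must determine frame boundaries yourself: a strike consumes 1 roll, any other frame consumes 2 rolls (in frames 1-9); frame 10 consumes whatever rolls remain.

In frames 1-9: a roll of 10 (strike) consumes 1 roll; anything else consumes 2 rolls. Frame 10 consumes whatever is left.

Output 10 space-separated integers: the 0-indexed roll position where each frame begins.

Answer: 0 2 4 6 8 10 12 14 16 18

Derivation:
Frame 1 starts at roll index 0: rolls=2,1 (sum=3), consumes 2 rolls
Frame 2 starts at roll index 2: rolls=3,1 (sum=4), consumes 2 rolls
Frame 3 starts at roll index 4: rolls=1,0 (sum=1), consumes 2 rolls
Frame 4 starts at roll index 6: rolls=2,3 (sum=5), consumes 2 rolls
Frame 5 starts at roll index 8: rolls=8,1 (sum=9), consumes 2 rolls
Frame 6 starts at roll index 10: rolls=2,1 (sum=3), consumes 2 rolls
Frame 7 starts at roll index 12: rolls=2,5 (sum=7), consumes 2 rolls
Frame 8 starts at roll index 14: rolls=8,1 (sum=9), consumes 2 rolls
Frame 9 starts at roll index 16: rolls=8,2 (sum=10), consumes 2 rolls
Frame 10 starts at roll index 18: 2 remaining rolls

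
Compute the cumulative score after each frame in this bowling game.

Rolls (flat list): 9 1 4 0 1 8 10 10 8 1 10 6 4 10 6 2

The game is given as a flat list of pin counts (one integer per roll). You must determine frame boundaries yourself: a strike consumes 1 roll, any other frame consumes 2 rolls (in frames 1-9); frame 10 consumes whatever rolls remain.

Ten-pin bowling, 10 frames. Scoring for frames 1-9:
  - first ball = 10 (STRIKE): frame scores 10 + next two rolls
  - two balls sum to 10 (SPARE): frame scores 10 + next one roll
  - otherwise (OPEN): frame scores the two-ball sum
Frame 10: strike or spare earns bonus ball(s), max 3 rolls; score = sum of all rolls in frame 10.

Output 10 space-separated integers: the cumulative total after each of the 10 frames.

Answer: 14 18 27 55 74 83 103 123 141 149

Derivation:
Frame 1: SPARE (9+1=10). 10 + next roll (4) = 14. Cumulative: 14
Frame 2: OPEN (4+0=4). Cumulative: 18
Frame 3: OPEN (1+8=9). Cumulative: 27
Frame 4: STRIKE. 10 + next two rolls (10+8) = 28. Cumulative: 55
Frame 5: STRIKE. 10 + next two rolls (8+1) = 19. Cumulative: 74
Frame 6: OPEN (8+1=9). Cumulative: 83
Frame 7: STRIKE. 10 + next two rolls (6+4) = 20. Cumulative: 103
Frame 8: SPARE (6+4=10). 10 + next roll (10) = 20. Cumulative: 123
Frame 9: STRIKE. 10 + next two rolls (6+2) = 18. Cumulative: 141
Frame 10: OPEN. Sum of all frame-10 rolls (6+2) = 8. Cumulative: 149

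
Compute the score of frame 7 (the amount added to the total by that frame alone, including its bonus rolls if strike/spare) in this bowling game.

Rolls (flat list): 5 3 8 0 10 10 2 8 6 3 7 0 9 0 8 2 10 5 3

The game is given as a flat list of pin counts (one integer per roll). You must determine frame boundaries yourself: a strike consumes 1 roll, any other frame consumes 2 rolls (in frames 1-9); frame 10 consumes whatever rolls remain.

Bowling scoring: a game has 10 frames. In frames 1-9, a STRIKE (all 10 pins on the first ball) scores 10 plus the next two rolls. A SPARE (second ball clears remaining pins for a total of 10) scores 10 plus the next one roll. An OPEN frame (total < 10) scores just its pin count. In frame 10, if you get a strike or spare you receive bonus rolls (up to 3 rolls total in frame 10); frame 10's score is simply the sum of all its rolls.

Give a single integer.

Answer: 7

Derivation:
Frame 1: OPEN (5+3=8). Cumulative: 8
Frame 2: OPEN (8+0=8). Cumulative: 16
Frame 3: STRIKE. 10 + next two rolls (10+2) = 22. Cumulative: 38
Frame 4: STRIKE. 10 + next two rolls (2+8) = 20. Cumulative: 58
Frame 5: SPARE (2+8=10). 10 + next roll (6) = 16. Cumulative: 74
Frame 6: OPEN (6+3=9). Cumulative: 83
Frame 7: OPEN (7+0=7). Cumulative: 90
Frame 8: OPEN (9+0=9). Cumulative: 99
Frame 9: SPARE (8+2=10). 10 + next roll (10) = 20. Cumulative: 119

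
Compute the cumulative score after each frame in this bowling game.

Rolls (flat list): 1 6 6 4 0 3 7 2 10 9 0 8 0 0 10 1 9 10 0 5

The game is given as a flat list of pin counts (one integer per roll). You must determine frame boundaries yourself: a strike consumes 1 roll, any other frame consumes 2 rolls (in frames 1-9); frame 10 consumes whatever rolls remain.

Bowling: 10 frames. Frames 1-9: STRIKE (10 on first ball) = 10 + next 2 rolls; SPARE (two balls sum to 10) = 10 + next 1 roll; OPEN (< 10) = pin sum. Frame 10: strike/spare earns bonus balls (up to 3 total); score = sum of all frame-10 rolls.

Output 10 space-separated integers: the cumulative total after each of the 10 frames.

Answer: 7 17 20 29 48 57 65 76 96 111

Derivation:
Frame 1: OPEN (1+6=7). Cumulative: 7
Frame 2: SPARE (6+4=10). 10 + next roll (0) = 10. Cumulative: 17
Frame 3: OPEN (0+3=3). Cumulative: 20
Frame 4: OPEN (7+2=9). Cumulative: 29
Frame 5: STRIKE. 10 + next two rolls (9+0) = 19. Cumulative: 48
Frame 6: OPEN (9+0=9). Cumulative: 57
Frame 7: OPEN (8+0=8). Cumulative: 65
Frame 8: SPARE (0+10=10). 10 + next roll (1) = 11. Cumulative: 76
Frame 9: SPARE (1+9=10). 10 + next roll (10) = 20. Cumulative: 96
Frame 10: STRIKE. Sum of all frame-10 rolls (10+0+5) = 15. Cumulative: 111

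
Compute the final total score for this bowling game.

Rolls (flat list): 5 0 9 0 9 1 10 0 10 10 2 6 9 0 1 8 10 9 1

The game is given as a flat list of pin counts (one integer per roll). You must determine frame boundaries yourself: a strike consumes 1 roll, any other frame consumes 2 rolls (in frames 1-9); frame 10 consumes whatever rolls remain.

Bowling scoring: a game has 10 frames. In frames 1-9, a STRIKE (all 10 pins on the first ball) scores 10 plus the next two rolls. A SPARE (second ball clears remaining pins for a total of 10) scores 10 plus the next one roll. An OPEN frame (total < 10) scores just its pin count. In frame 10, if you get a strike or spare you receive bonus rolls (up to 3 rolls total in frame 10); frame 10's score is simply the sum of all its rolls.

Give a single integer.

Frame 1: OPEN (5+0=5). Cumulative: 5
Frame 2: OPEN (9+0=9). Cumulative: 14
Frame 3: SPARE (9+1=10). 10 + next roll (10) = 20. Cumulative: 34
Frame 4: STRIKE. 10 + next two rolls (0+10) = 20. Cumulative: 54
Frame 5: SPARE (0+10=10). 10 + next roll (10) = 20. Cumulative: 74
Frame 6: STRIKE. 10 + next two rolls (2+6) = 18. Cumulative: 92
Frame 7: OPEN (2+6=8). Cumulative: 100
Frame 8: OPEN (9+0=9). Cumulative: 109
Frame 9: OPEN (1+8=9). Cumulative: 118
Frame 10: STRIKE. Sum of all frame-10 rolls (10+9+1) = 20. Cumulative: 138

Answer: 138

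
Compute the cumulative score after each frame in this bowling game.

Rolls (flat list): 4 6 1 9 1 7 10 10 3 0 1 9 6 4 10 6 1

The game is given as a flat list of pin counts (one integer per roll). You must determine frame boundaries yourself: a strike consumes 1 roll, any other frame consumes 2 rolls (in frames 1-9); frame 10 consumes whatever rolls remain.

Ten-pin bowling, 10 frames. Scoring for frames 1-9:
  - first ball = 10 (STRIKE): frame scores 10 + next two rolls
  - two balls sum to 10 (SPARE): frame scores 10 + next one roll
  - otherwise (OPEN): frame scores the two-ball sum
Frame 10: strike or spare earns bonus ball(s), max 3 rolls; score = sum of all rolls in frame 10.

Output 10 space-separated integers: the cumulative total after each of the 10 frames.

Answer: 11 22 30 53 66 69 85 105 122 129

Derivation:
Frame 1: SPARE (4+6=10). 10 + next roll (1) = 11. Cumulative: 11
Frame 2: SPARE (1+9=10). 10 + next roll (1) = 11. Cumulative: 22
Frame 3: OPEN (1+7=8). Cumulative: 30
Frame 4: STRIKE. 10 + next two rolls (10+3) = 23. Cumulative: 53
Frame 5: STRIKE. 10 + next two rolls (3+0) = 13. Cumulative: 66
Frame 6: OPEN (3+0=3). Cumulative: 69
Frame 7: SPARE (1+9=10). 10 + next roll (6) = 16. Cumulative: 85
Frame 8: SPARE (6+4=10). 10 + next roll (10) = 20. Cumulative: 105
Frame 9: STRIKE. 10 + next two rolls (6+1) = 17. Cumulative: 122
Frame 10: OPEN. Sum of all frame-10 rolls (6+1) = 7. Cumulative: 129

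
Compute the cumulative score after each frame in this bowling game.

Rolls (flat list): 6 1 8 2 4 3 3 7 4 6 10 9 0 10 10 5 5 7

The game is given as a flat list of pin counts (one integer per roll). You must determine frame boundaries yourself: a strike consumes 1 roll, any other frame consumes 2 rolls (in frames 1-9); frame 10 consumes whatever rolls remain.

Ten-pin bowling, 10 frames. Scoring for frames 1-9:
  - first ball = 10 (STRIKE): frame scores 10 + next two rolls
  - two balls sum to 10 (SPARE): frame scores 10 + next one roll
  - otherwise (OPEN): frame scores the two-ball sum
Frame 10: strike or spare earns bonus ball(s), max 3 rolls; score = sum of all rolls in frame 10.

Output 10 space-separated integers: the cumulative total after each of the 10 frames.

Answer: 7 21 28 42 62 81 90 115 135 152

Derivation:
Frame 1: OPEN (6+1=7). Cumulative: 7
Frame 2: SPARE (8+2=10). 10 + next roll (4) = 14. Cumulative: 21
Frame 3: OPEN (4+3=7). Cumulative: 28
Frame 4: SPARE (3+7=10). 10 + next roll (4) = 14. Cumulative: 42
Frame 5: SPARE (4+6=10). 10 + next roll (10) = 20. Cumulative: 62
Frame 6: STRIKE. 10 + next two rolls (9+0) = 19. Cumulative: 81
Frame 7: OPEN (9+0=9). Cumulative: 90
Frame 8: STRIKE. 10 + next two rolls (10+5) = 25. Cumulative: 115
Frame 9: STRIKE. 10 + next two rolls (5+5) = 20. Cumulative: 135
Frame 10: SPARE. Sum of all frame-10 rolls (5+5+7) = 17. Cumulative: 152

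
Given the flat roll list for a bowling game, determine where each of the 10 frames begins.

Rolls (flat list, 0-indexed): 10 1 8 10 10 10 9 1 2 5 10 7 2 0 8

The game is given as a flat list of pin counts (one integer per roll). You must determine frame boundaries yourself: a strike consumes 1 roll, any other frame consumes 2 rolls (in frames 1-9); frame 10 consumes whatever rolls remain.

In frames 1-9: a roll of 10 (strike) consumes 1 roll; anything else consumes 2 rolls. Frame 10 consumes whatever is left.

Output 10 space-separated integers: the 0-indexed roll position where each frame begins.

Frame 1 starts at roll index 0: roll=10 (strike), consumes 1 roll
Frame 2 starts at roll index 1: rolls=1,8 (sum=9), consumes 2 rolls
Frame 3 starts at roll index 3: roll=10 (strike), consumes 1 roll
Frame 4 starts at roll index 4: roll=10 (strike), consumes 1 roll
Frame 5 starts at roll index 5: roll=10 (strike), consumes 1 roll
Frame 6 starts at roll index 6: rolls=9,1 (sum=10), consumes 2 rolls
Frame 7 starts at roll index 8: rolls=2,5 (sum=7), consumes 2 rolls
Frame 8 starts at roll index 10: roll=10 (strike), consumes 1 roll
Frame 9 starts at roll index 11: rolls=7,2 (sum=9), consumes 2 rolls
Frame 10 starts at roll index 13: 2 remaining rolls

Answer: 0 1 3 4 5 6 8 10 11 13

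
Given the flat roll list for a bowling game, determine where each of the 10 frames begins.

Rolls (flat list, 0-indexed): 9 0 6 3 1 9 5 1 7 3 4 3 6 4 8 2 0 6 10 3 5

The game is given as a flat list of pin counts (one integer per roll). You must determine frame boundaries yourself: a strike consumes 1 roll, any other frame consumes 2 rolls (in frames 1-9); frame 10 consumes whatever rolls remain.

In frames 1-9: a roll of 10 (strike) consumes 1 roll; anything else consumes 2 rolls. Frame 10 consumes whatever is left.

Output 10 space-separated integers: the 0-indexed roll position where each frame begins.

Frame 1 starts at roll index 0: rolls=9,0 (sum=9), consumes 2 rolls
Frame 2 starts at roll index 2: rolls=6,3 (sum=9), consumes 2 rolls
Frame 3 starts at roll index 4: rolls=1,9 (sum=10), consumes 2 rolls
Frame 4 starts at roll index 6: rolls=5,1 (sum=6), consumes 2 rolls
Frame 5 starts at roll index 8: rolls=7,3 (sum=10), consumes 2 rolls
Frame 6 starts at roll index 10: rolls=4,3 (sum=7), consumes 2 rolls
Frame 7 starts at roll index 12: rolls=6,4 (sum=10), consumes 2 rolls
Frame 8 starts at roll index 14: rolls=8,2 (sum=10), consumes 2 rolls
Frame 9 starts at roll index 16: rolls=0,6 (sum=6), consumes 2 rolls
Frame 10 starts at roll index 18: 3 remaining rolls

Answer: 0 2 4 6 8 10 12 14 16 18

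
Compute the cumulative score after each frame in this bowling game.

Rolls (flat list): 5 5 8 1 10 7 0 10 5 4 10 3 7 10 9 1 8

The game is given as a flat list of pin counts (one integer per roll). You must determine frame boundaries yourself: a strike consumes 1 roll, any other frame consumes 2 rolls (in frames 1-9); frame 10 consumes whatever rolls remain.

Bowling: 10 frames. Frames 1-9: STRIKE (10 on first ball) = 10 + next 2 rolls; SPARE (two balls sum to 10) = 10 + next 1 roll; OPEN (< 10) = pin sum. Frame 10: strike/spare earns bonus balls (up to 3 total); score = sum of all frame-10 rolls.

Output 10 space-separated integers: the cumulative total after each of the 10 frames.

Answer: 18 27 44 51 70 79 99 119 139 157

Derivation:
Frame 1: SPARE (5+5=10). 10 + next roll (8) = 18. Cumulative: 18
Frame 2: OPEN (8+1=9). Cumulative: 27
Frame 3: STRIKE. 10 + next two rolls (7+0) = 17. Cumulative: 44
Frame 4: OPEN (7+0=7). Cumulative: 51
Frame 5: STRIKE. 10 + next two rolls (5+4) = 19. Cumulative: 70
Frame 6: OPEN (5+4=9). Cumulative: 79
Frame 7: STRIKE. 10 + next two rolls (3+7) = 20. Cumulative: 99
Frame 8: SPARE (3+7=10). 10 + next roll (10) = 20. Cumulative: 119
Frame 9: STRIKE. 10 + next two rolls (9+1) = 20. Cumulative: 139
Frame 10: SPARE. Sum of all frame-10 rolls (9+1+8) = 18. Cumulative: 157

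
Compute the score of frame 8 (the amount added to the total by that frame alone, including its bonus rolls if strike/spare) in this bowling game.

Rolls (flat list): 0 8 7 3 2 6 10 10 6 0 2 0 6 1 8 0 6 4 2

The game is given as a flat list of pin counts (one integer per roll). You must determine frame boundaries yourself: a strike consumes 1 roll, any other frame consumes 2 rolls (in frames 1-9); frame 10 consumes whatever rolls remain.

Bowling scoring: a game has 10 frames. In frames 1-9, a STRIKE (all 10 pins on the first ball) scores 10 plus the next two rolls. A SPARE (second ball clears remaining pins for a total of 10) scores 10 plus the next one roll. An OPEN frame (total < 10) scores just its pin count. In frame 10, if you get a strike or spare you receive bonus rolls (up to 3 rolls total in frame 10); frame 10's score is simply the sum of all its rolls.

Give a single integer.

Answer: 7

Derivation:
Frame 1: OPEN (0+8=8). Cumulative: 8
Frame 2: SPARE (7+3=10). 10 + next roll (2) = 12. Cumulative: 20
Frame 3: OPEN (2+6=8). Cumulative: 28
Frame 4: STRIKE. 10 + next two rolls (10+6) = 26. Cumulative: 54
Frame 5: STRIKE. 10 + next two rolls (6+0) = 16. Cumulative: 70
Frame 6: OPEN (6+0=6). Cumulative: 76
Frame 7: OPEN (2+0=2). Cumulative: 78
Frame 8: OPEN (6+1=7). Cumulative: 85
Frame 9: OPEN (8+0=8). Cumulative: 93
Frame 10: SPARE. Sum of all frame-10 rolls (6+4+2) = 12. Cumulative: 105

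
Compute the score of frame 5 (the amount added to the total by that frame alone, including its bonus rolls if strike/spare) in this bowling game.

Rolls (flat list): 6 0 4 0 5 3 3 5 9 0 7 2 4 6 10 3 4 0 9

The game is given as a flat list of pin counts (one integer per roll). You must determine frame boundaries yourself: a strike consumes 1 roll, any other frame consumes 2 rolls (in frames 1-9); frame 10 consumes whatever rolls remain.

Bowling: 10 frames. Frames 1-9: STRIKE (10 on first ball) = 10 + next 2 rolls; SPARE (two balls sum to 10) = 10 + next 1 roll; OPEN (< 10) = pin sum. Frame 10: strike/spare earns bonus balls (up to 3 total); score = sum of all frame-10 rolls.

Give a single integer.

Answer: 9

Derivation:
Frame 1: OPEN (6+0=6). Cumulative: 6
Frame 2: OPEN (4+0=4). Cumulative: 10
Frame 3: OPEN (5+3=8). Cumulative: 18
Frame 4: OPEN (3+5=8). Cumulative: 26
Frame 5: OPEN (9+0=9). Cumulative: 35
Frame 6: OPEN (7+2=9). Cumulative: 44
Frame 7: SPARE (4+6=10). 10 + next roll (10) = 20. Cumulative: 64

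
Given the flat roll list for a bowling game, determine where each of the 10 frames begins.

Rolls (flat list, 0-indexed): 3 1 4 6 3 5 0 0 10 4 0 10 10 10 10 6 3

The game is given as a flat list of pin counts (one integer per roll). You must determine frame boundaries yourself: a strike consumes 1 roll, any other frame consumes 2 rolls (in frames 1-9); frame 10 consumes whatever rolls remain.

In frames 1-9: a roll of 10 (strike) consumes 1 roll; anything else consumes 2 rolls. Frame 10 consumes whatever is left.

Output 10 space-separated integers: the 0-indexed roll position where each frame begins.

Frame 1 starts at roll index 0: rolls=3,1 (sum=4), consumes 2 rolls
Frame 2 starts at roll index 2: rolls=4,6 (sum=10), consumes 2 rolls
Frame 3 starts at roll index 4: rolls=3,5 (sum=8), consumes 2 rolls
Frame 4 starts at roll index 6: rolls=0,0 (sum=0), consumes 2 rolls
Frame 5 starts at roll index 8: roll=10 (strike), consumes 1 roll
Frame 6 starts at roll index 9: rolls=4,0 (sum=4), consumes 2 rolls
Frame 7 starts at roll index 11: roll=10 (strike), consumes 1 roll
Frame 8 starts at roll index 12: roll=10 (strike), consumes 1 roll
Frame 9 starts at roll index 13: roll=10 (strike), consumes 1 roll
Frame 10 starts at roll index 14: 3 remaining rolls

Answer: 0 2 4 6 8 9 11 12 13 14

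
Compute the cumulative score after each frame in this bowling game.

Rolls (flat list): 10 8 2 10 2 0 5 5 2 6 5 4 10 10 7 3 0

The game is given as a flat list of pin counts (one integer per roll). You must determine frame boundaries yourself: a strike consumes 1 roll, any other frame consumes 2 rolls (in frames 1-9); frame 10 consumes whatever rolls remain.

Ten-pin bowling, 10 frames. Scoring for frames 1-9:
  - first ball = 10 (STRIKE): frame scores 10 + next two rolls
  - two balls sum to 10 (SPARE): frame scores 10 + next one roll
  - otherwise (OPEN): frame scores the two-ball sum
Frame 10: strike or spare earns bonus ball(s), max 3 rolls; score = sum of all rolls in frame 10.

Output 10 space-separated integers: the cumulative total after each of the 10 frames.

Answer: 20 40 52 54 66 74 83 110 130 140

Derivation:
Frame 1: STRIKE. 10 + next two rolls (8+2) = 20. Cumulative: 20
Frame 2: SPARE (8+2=10). 10 + next roll (10) = 20. Cumulative: 40
Frame 3: STRIKE. 10 + next two rolls (2+0) = 12. Cumulative: 52
Frame 4: OPEN (2+0=2). Cumulative: 54
Frame 5: SPARE (5+5=10). 10 + next roll (2) = 12. Cumulative: 66
Frame 6: OPEN (2+6=8). Cumulative: 74
Frame 7: OPEN (5+4=9). Cumulative: 83
Frame 8: STRIKE. 10 + next two rolls (10+7) = 27. Cumulative: 110
Frame 9: STRIKE. 10 + next two rolls (7+3) = 20. Cumulative: 130
Frame 10: SPARE. Sum of all frame-10 rolls (7+3+0) = 10. Cumulative: 140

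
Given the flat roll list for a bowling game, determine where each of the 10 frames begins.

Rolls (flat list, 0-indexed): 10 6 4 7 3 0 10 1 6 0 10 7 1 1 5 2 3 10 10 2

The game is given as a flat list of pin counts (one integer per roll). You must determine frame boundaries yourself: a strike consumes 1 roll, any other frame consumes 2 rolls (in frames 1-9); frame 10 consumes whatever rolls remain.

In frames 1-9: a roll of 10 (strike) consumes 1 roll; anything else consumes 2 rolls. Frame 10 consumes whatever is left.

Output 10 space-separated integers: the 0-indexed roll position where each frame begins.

Answer: 0 1 3 5 7 9 11 13 15 17

Derivation:
Frame 1 starts at roll index 0: roll=10 (strike), consumes 1 roll
Frame 2 starts at roll index 1: rolls=6,4 (sum=10), consumes 2 rolls
Frame 3 starts at roll index 3: rolls=7,3 (sum=10), consumes 2 rolls
Frame 4 starts at roll index 5: rolls=0,10 (sum=10), consumes 2 rolls
Frame 5 starts at roll index 7: rolls=1,6 (sum=7), consumes 2 rolls
Frame 6 starts at roll index 9: rolls=0,10 (sum=10), consumes 2 rolls
Frame 7 starts at roll index 11: rolls=7,1 (sum=8), consumes 2 rolls
Frame 8 starts at roll index 13: rolls=1,5 (sum=6), consumes 2 rolls
Frame 9 starts at roll index 15: rolls=2,3 (sum=5), consumes 2 rolls
Frame 10 starts at roll index 17: 3 remaining rolls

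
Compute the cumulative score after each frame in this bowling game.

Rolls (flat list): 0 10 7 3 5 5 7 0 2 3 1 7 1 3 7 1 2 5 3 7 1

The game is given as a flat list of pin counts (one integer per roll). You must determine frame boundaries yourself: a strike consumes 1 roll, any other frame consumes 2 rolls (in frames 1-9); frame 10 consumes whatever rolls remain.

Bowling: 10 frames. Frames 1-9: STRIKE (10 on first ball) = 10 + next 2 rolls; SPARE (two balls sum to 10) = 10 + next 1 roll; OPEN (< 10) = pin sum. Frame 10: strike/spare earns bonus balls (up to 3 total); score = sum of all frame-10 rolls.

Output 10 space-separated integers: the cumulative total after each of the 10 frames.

Frame 1: SPARE (0+10=10). 10 + next roll (7) = 17. Cumulative: 17
Frame 2: SPARE (7+3=10). 10 + next roll (5) = 15. Cumulative: 32
Frame 3: SPARE (5+5=10). 10 + next roll (7) = 17. Cumulative: 49
Frame 4: OPEN (7+0=7). Cumulative: 56
Frame 5: OPEN (2+3=5). Cumulative: 61
Frame 6: OPEN (1+7=8). Cumulative: 69
Frame 7: OPEN (1+3=4). Cumulative: 73
Frame 8: OPEN (7+1=8). Cumulative: 81
Frame 9: OPEN (2+5=7). Cumulative: 88
Frame 10: SPARE. Sum of all frame-10 rolls (3+7+1) = 11. Cumulative: 99

Answer: 17 32 49 56 61 69 73 81 88 99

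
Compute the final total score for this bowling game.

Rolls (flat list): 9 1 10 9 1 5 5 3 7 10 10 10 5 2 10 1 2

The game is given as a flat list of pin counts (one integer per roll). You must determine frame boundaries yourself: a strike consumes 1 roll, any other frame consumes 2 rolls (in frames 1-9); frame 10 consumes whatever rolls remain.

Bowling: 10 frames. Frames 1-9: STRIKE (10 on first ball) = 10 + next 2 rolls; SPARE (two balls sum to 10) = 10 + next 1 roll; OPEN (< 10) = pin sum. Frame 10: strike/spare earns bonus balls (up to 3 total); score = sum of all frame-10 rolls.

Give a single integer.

Frame 1: SPARE (9+1=10). 10 + next roll (10) = 20. Cumulative: 20
Frame 2: STRIKE. 10 + next two rolls (9+1) = 20. Cumulative: 40
Frame 3: SPARE (9+1=10). 10 + next roll (5) = 15. Cumulative: 55
Frame 4: SPARE (5+5=10). 10 + next roll (3) = 13. Cumulative: 68
Frame 5: SPARE (3+7=10). 10 + next roll (10) = 20. Cumulative: 88
Frame 6: STRIKE. 10 + next two rolls (10+10) = 30. Cumulative: 118
Frame 7: STRIKE. 10 + next two rolls (10+5) = 25. Cumulative: 143
Frame 8: STRIKE. 10 + next two rolls (5+2) = 17. Cumulative: 160
Frame 9: OPEN (5+2=7). Cumulative: 167
Frame 10: STRIKE. Sum of all frame-10 rolls (10+1+2) = 13. Cumulative: 180

Answer: 180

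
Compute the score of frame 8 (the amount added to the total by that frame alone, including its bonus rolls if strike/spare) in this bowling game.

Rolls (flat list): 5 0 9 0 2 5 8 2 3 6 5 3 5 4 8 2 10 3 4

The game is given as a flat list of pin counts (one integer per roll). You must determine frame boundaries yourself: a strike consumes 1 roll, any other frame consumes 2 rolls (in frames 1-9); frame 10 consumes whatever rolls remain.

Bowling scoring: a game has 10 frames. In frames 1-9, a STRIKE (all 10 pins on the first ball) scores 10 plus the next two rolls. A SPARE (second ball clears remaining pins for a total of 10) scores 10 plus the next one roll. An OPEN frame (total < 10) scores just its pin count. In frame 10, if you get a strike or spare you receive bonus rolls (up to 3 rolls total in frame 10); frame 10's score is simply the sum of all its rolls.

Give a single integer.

Frame 1: OPEN (5+0=5). Cumulative: 5
Frame 2: OPEN (9+0=9). Cumulative: 14
Frame 3: OPEN (2+5=7). Cumulative: 21
Frame 4: SPARE (8+2=10). 10 + next roll (3) = 13. Cumulative: 34
Frame 5: OPEN (3+6=9). Cumulative: 43
Frame 6: OPEN (5+3=8). Cumulative: 51
Frame 7: OPEN (5+4=9). Cumulative: 60
Frame 8: SPARE (8+2=10). 10 + next roll (10) = 20. Cumulative: 80
Frame 9: STRIKE. 10 + next two rolls (3+4) = 17. Cumulative: 97
Frame 10: OPEN. Sum of all frame-10 rolls (3+4) = 7. Cumulative: 104

Answer: 20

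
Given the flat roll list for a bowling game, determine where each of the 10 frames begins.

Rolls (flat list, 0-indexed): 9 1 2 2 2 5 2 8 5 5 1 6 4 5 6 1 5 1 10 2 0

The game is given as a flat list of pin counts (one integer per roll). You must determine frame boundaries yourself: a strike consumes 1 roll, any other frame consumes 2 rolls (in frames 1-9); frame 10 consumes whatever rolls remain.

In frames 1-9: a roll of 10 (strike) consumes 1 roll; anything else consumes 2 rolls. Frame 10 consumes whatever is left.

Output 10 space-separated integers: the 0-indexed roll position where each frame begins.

Frame 1 starts at roll index 0: rolls=9,1 (sum=10), consumes 2 rolls
Frame 2 starts at roll index 2: rolls=2,2 (sum=4), consumes 2 rolls
Frame 3 starts at roll index 4: rolls=2,5 (sum=7), consumes 2 rolls
Frame 4 starts at roll index 6: rolls=2,8 (sum=10), consumes 2 rolls
Frame 5 starts at roll index 8: rolls=5,5 (sum=10), consumes 2 rolls
Frame 6 starts at roll index 10: rolls=1,6 (sum=7), consumes 2 rolls
Frame 7 starts at roll index 12: rolls=4,5 (sum=9), consumes 2 rolls
Frame 8 starts at roll index 14: rolls=6,1 (sum=7), consumes 2 rolls
Frame 9 starts at roll index 16: rolls=5,1 (sum=6), consumes 2 rolls
Frame 10 starts at roll index 18: 3 remaining rolls

Answer: 0 2 4 6 8 10 12 14 16 18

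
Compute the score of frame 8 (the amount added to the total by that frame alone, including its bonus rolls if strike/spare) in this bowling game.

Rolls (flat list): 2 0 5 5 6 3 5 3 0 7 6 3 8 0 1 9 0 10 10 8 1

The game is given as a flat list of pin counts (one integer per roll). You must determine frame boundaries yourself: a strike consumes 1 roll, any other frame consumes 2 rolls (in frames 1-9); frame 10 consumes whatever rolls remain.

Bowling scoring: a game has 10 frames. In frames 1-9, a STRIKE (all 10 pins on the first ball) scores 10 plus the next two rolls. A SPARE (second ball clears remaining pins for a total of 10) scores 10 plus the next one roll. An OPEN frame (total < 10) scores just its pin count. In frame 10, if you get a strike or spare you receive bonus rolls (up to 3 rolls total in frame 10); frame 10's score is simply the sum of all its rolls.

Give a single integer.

Frame 1: OPEN (2+0=2). Cumulative: 2
Frame 2: SPARE (5+5=10). 10 + next roll (6) = 16. Cumulative: 18
Frame 3: OPEN (6+3=9). Cumulative: 27
Frame 4: OPEN (5+3=8). Cumulative: 35
Frame 5: OPEN (0+7=7). Cumulative: 42
Frame 6: OPEN (6+3=9). Cumulative: 51
Frame 7: OPEN (8+0=8). Cumulative: 59
Frame 8: SPARE (1+9=10). 10 + next roll (0) = 10. Cumulative: 69
Frame 9: SPARE (0+10=10). 10 + next roll (10) = 20. Cumulative: 89
Frame 10: STRIKE. Sum of all frame-10 rolls (10+8+1) = 19. Cumulative: 108

Answer: 10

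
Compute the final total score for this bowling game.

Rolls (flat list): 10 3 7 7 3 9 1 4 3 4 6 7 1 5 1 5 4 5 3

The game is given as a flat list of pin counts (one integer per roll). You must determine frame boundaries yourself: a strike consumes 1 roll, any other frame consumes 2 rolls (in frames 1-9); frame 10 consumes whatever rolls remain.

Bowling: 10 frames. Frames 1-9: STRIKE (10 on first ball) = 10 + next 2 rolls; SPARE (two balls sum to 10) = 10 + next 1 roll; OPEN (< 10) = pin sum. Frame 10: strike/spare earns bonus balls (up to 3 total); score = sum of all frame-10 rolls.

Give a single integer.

Frame 1: STRIKE. 10 + next two rolls (3+7) = 20. Cumulative: 20
Frame 2: SPARE (3+7=10). 10 + next roll (7) = 17. Cumulative: 37
Frame 3: SPARE (7+3=10). 10 + next roll (9) = 19. Cumulative: 56
Frame 4: SPARE (9+1=10). 10 + next roll (4) = 14. Cumulative: 70
Frame 5: OPEN (4+3=7). Cumulative: 77
Frame 6: SPARE (4+6=10). 10 + next roll (7) = 17. Cumulative: 94
Frame 7: OPEN (7+1=8). Cumulative: 102
Frame 8: OPEN (5+1=6). Cumulative: 108
Frame 9: OPEN (5+4=9). Cumulative: 117
Frame 10: OPEN. Sum of all frame-10 rolls (5+3) = 8. Cumulative: 125

Answer: 125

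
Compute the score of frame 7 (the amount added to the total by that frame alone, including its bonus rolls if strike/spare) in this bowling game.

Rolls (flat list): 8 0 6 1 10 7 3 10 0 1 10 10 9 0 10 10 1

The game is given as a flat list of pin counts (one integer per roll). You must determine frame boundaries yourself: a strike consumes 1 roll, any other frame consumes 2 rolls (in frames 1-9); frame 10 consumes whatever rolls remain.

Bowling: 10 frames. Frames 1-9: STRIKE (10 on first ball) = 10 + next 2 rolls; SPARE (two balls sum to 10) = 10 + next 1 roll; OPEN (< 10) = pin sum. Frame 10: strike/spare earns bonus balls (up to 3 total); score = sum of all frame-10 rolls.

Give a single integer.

Frame 1: OPEN (8+0=8). Cumulative: 8
Frame 2: OPEN (6+1=7). Cumulative: 15
Frame 3: STRIKE. 10 + next two rolls (7+3) = 20. Cumulative: 35
Frame 4: SPARE (7+3=10). 10 + next roll (10) = 20. Cumulative: 55
Frame 5: STRIKE. 10 + next two rolls (0+1) = 11. Cumulative: 66
Frame 6: OPEN (0+1=1). Cumulative: 67
Frame 7: STRIKE. 10 + next two rolls (10+9) = 29. Cumulative: 96
Frame 8: STRIKE. 10 + next two rolls (9+0) = 19. Cumulative: 115
Frame 9: OPEN (9+0=9). Cumulative: 124

Answer: 29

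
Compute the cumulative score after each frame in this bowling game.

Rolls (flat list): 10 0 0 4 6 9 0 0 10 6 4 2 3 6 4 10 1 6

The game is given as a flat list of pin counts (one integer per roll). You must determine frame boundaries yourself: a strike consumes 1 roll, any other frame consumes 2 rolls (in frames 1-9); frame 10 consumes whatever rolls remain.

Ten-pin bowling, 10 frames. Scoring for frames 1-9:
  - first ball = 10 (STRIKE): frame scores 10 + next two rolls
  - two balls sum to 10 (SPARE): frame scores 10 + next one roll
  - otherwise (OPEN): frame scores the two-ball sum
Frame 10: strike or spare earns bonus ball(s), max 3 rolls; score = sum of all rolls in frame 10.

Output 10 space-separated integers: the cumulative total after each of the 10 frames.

Answer: 10 10 29 38 54 66 71 91 108 115

Derivation:
Frame 1: STRIKE. 10 + next two rolls (0+0) = 10. Cumulative: 10
Frame 2: OPEN (0+0=0). Cumulative: 10
Frame 3: SPARE (4+6=10). 10 + next roll (9) = 19. Cumulative: 29
Frame 4: OPEN (9+0=9). Cumulative: 38
Frame 5: SPARE (0+10=10). 10 + next roll (6) = 16. Cumulative: 54
Frame 6: SPARE (6+4=10). 10 + next roll (2) = 12. Cumulative: 66
Frame 7: OPEN (2+3=5). Cumulative: 71
Frame 8: SPARE (6+4=10). 10 + next roll (10) = 20. Cumulative: 91
Frame 9: STRIKE. 10 + next two rolls (1+6) = 17. Cumulative: 108
Frame 10: OPEN. Sum of all frame-10 rolls (1+6) = 7. Cumulative: 115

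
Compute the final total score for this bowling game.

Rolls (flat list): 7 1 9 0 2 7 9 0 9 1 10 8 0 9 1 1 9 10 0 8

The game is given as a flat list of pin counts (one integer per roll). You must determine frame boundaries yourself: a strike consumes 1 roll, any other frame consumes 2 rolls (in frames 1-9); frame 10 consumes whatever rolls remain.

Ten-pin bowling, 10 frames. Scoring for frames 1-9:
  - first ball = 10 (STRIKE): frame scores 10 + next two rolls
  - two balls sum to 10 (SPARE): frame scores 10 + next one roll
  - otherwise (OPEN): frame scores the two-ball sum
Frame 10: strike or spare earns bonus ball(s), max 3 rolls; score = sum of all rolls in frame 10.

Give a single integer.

Frame 1: OPEN (7+1=8). Cumulative: 8
Frame 2: OPEN (9+0=9). Cumulative: 17
Frame 3: OPEN (2+7=9). Cumulative: 26
Frame 4: OPEN (9+0=9). Cumulative: 35
Frame 5: SPARE (9+1=10). 10 + next roll (10) = 20. Cumulative: 55
Frame 6: STRIKE. 10 + next two rolls (8+0) = 18. Cumulative: 73
Frame 7: OPEN (8+0=8). Cumulative: 81
Frame 8: SPARE (9+1=10). 10 + next roll (1) = 11. Cumulative: 92
Frame 9: SPARE (1+9=10). 10 + next roll (10) = 20. Cumulative: 112
Frame 10: STRIKE. Sum of all frame-10 rolls (10+0+8) = 18. Cumulative: 130

Answer: 130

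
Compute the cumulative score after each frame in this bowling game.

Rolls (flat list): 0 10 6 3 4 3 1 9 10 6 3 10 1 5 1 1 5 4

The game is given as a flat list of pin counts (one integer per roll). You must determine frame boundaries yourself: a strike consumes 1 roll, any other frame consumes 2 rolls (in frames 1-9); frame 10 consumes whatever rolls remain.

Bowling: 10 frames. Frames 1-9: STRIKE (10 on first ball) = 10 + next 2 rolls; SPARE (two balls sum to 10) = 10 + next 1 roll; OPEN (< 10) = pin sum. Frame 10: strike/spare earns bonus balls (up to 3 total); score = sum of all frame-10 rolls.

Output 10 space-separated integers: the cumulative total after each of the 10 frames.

Answer: 16 25 32 52 71 80 96 102 104 113

Derivation:
Frame 1: SPARE (0+10=10). 10 + next roll (6) = 16. Cumulative: 16
Frame 2: OPEN (6+3=9). Cumulative: 25
Frame 3: OPEN (4+3=7). Cumulative: 32
Frame 4: SPARE (1+9=10). 10 + next roll (10) = 20. Cumulative: 52
Frame 5: STRIKE. 10 + next two rolls (6+3) = 19. Cumulative: 71
Frame 6: OPEN (6+3=9). Cumulative: 80
Frame 7: STRIKE. 10 + next two rolls (1+5) = 16. Cumulative: 96
Frame 8: OPEN (1+5=6). Cumulative: 102
Frame 9: OPEN (1+1=2). Cumulative: 104
Frame 10: OPEN. Sum of all frame-10 rolls (5+4) = 9. Cumulative: 113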